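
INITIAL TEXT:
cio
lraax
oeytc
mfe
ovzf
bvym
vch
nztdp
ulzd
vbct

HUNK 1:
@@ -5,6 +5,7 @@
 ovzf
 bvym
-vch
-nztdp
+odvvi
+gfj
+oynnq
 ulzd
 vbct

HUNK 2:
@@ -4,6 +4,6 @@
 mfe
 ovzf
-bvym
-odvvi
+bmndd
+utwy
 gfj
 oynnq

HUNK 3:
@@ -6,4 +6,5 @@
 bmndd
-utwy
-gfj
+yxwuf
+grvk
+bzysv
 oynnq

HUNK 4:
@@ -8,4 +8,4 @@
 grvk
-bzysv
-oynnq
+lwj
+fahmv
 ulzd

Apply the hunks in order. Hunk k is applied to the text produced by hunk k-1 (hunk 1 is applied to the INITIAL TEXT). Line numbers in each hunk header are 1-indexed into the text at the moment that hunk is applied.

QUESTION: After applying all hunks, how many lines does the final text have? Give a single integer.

Answer: 12

Derivation:
Hunk 1: at line 5 remove [vch,nztdp] add [odvvi,gfj,oynnq] -> 11 lines: cio lraax oeytc mfe ovzf bvym odvvi gfj oynnq ulzd vbct
Hunk 2: at line 4 remove [bvym,odvvi] add [bmndd,utwy] -> 11 lines: cio lraax oeytc mfe ovzf bmndd utwy gfj oynnq ulzd vbct
Hunk 3: at line 6 remove [utwy,gfj] add [yxwuf,grvk,bzysv] -> 12 lines: cio lraax oeytc mfe ovzf bmndd yxwuf grvk bzysv oynnq ulzd vbct
Hunk 4: at line 8 remove [bzysv,oynnq] add [lwj,fahmv] -> 12 lines: cio lraax oeytc mfe ovzf bmndd yxwuf grvk lwj fahmv ulzd vbct
Final line count: 12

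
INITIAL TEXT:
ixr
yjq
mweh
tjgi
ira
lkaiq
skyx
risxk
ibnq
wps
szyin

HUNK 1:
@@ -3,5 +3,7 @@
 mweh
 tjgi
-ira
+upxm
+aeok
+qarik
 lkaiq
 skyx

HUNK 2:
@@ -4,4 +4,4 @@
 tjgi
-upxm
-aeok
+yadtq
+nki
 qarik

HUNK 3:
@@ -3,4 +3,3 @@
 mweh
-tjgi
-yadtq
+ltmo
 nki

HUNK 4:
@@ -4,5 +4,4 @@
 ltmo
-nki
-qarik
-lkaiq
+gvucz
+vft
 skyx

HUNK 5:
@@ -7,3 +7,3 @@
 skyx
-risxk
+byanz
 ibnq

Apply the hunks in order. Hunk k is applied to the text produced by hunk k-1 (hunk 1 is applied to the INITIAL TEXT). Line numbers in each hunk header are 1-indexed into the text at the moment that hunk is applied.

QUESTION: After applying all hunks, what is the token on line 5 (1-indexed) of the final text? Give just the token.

Hunk 1: at line 3 remove [ira] add [upxm,aeok,qarik] -> 13 lines: ixr yjq mweh tjgi upxm aeok qarik lkaiq skyx risxk ibnq wps szyin
Hunk 2: at line 4 remove [upxm,aeok] add [yadtq,nki] -> 13 lines: ixr yjq mweh tjgi yadtq nki qarik lkaiq skyx risxk ibnq wps szyin
Hunk 3: at line 3 remove [tjgi,yadtq] add [ltmo] -> 12 lines: ixr yjq mweh ltmo nki qarik lkaiq skyx risxk ibnq wps szyin
Hunk 4: at line 4 remove [nki,qarik,lkaiq] add [gvucz,vft] -> 11 lines: ixr yjq mweh ltmo gvucz vft skyx risxk ibnq wps szyin
Hunk 5: at line 7 remove [risxk] add [byanz] -> 11 lines: ixr yjq mweh ltmo gvucz vft skyx byanz ibnq wps szyin
Final line 5: gvucz

Answer: gvucz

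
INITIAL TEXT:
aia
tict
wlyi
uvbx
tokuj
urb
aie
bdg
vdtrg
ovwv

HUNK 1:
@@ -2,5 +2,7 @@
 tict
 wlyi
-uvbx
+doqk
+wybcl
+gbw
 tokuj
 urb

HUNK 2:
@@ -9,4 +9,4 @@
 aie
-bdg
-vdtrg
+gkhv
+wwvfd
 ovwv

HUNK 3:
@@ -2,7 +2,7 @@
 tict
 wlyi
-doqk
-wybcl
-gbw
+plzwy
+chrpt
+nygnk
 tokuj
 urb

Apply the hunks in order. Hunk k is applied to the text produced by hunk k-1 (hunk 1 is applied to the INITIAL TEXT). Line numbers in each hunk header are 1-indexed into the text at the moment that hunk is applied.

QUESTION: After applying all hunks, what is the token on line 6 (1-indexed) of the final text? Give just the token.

Answer: nygnk

Derivation:
Hunk 1: at line 2 remove [uvbx] add [doqk,wybcl,gbw] -> 12 lines: aia tict wlyi doqk wybcl gbw tokuj urb aie bdg vdtrg ovwv
Hunk 2: at line 9 remove [bdg,vdtrg] add [gkhv,wwvfd] -> 12 lines: aia tict wlyi doqk wybcl gbw tokuj urb aie gkhv wwvfd ovwv
Hunk 3: at line 2 remove [doqk,wybcl,gbw] add [plzwy,chrpt,nygnk] -> 12 lines: aia tict wlyi plzwy chrpt nygnk tokuj urb aie gkhv wwvfd ovwv
Final line 6: nygnk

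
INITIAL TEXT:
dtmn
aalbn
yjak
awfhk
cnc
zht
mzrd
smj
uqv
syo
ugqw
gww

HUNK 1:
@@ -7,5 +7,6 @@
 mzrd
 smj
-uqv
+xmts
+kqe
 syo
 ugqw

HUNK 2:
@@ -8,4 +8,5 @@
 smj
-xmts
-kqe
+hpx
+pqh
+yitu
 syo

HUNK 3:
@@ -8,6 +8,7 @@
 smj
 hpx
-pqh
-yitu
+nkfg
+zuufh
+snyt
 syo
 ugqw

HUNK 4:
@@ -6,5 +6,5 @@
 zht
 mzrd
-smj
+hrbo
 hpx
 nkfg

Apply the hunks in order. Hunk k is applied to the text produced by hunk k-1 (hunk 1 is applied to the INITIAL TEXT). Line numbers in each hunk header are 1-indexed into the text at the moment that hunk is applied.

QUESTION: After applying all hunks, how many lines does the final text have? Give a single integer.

Answer: 15

Derivation:
Hunk 1: at line 7 remove [uqv] add [xmts,kqe] -> 13 lines: dtmn aalbn yjak awfhk cnc zht mzrd smj xmts kqe syo ugqw gww
Hunk 2: at line 8 remove [xmts,kqe] add [hpx,pqh,yitu] -> 14 lines: dtmn aalbn yjak awfhk cnc zht mzrd smj hpx pqh yitu syo ugqw gww
Hunk 3: at line 8 remove [pqh,yitu] add [nkfg,zuufh,snyt] -> 15 lines: dtmn aalbn yjak awfhk cnc zht mzrd smj hpx nkfg zuufh snyt syo ugqw gww
Hunk 4: at line 6 remove [smj] add [hrbo] -> 15 lines: dtmn aalbn yjak awfhk cnc zht mzrd hrbo hpx nkfg zuufh snyt syo ugqw gww
Final line count: 15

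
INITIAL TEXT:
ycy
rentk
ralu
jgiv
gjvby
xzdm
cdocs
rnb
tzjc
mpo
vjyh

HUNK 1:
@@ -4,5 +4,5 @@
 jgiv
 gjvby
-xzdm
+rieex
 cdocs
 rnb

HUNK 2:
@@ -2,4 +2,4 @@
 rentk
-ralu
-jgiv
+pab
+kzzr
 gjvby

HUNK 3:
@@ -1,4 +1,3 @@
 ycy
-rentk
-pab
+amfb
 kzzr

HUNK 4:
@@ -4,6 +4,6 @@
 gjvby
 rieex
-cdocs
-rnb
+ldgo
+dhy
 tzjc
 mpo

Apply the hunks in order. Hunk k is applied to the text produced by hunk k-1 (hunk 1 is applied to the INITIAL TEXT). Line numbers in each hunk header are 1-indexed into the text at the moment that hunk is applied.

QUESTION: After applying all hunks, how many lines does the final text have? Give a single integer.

Answer: 10

Derivation:
Hunk 1: at line 4 remove [xzdm] add [rieex] -> 11 lines: ycy rentk ralu jgiv gjvby rieex cdocs rnb tzjc mpo vjyh
Hunk 2: at line 2 remove [ralu,jgiv] add [pab,kzzr] -> 11 lines: ycy rentk pab kzzr gjvby rieex cdocs rnb tzjc mpo vjyh
Hunk 3: at line 1 remove [rentk,pab] add [amfb] -> 10 lines: ycy amfb kzzr gjvby rieex cdocs rnb tzjc mpo vjyh
Hunk 4: at line 4 remove [cdocs,rnb] add [ldgo,dhy] -> 10 lines: ycy amfb kzzr gjvby rieex ldgo dhy tzjc mpo vjyh
Final line count: 10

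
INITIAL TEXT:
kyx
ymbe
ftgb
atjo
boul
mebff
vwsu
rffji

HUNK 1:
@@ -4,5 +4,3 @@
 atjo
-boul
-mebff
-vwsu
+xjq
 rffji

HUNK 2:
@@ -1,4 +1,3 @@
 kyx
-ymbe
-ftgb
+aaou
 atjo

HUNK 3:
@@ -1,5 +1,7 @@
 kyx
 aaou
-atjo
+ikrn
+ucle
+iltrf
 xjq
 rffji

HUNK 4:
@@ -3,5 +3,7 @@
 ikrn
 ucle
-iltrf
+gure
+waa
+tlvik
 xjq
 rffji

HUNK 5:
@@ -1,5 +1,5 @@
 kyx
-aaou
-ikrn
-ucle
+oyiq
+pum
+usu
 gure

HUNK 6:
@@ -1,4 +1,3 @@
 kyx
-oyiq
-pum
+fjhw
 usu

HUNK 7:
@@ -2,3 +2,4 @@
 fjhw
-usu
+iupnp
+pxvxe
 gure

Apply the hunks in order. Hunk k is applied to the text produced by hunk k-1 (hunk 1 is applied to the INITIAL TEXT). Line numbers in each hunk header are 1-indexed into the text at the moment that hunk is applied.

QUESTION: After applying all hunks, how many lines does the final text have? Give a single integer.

Hunk 1: at line 4 remove [boul,mebff,vwsu] add [xjq] -> 6 lines: kyx ymbe ftgb atjo xjq rffji
Hunk 2: at line 1 remove [ymbe,ftgb] add [aaou] -> 5 lines: kyx aaou atjo xjq rffji
Hunk 3: at line 1 remove [atjo] add [ikrn,ucle,iltrf] -> 7 lines: kyx aaou ikrn ucle iltrf xjq rffji
Hunk 4: at line 3 remove [iltrf] add [gure,waa,tlvik] -> 9 lines: kyx aaou ikrn ucle gure waa tlvik xjq rffji
Hunk 5: at line 1 remove [aaou,ikrn,ucle] add [oyiq,pum,usu] -> 9 lines: kyx oyiq pum usu gure waa tlvik xjq rffji
Hunk 6: at line 1 remove [oyiq,pum] add [fjhw] -> 8 lines: kyx fjhw usu gure waa tlvik xjq rffji
Hunk 7: at line 2 remove [usu] add [iupnp,pxvxe] -> 9 lines: kyx fjhw iupnp pxvxe gure waa tlvik xjq rffji
Final line count: 9

Answer: 9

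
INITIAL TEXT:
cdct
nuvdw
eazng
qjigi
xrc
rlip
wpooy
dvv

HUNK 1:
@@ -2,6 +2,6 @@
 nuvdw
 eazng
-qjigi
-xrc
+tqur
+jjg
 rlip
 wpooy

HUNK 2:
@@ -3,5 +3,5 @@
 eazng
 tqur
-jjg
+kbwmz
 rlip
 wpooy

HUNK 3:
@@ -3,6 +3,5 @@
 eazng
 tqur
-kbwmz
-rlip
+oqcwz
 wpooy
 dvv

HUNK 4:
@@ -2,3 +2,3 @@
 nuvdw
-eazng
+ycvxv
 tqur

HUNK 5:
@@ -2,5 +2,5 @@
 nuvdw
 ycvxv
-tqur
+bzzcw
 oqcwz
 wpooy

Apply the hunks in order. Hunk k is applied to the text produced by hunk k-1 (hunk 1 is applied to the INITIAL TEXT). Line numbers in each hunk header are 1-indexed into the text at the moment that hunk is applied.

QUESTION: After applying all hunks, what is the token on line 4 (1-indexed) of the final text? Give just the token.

Hunk 1: at line 2 remove [qjigi,xrc] add [tqur,jjg] -> 8 lines: cdct nuvdw eazng tqur jjg rlip wpooy dvv
Hunk 2: at line 3 remove [jjg] add [kbwmz] -> 8 lines: cdct nuvdw eazng tqur kbwmz rlip wpooy dvv
Hunk 3: at line 3 remove [kbwmz,rlip] add [oqcwz] -> 7 lines: cdct nuvdw eazng tqur oqcwz wpooy dvv
Hunk 4: at line 2 remove [eazng] add [ycvxv] -> 7 lines: cdct nuvdw ycvxv tqur oqcwz wpooy dvv
Hunk 5: at line 2 remove [tqur] add [bzzcw] -> 7 lines: cdct nuvdw ycvxv bzzcw oqcwz wpooy dvv
Final line 4: bzzcw

Answer: bzzcw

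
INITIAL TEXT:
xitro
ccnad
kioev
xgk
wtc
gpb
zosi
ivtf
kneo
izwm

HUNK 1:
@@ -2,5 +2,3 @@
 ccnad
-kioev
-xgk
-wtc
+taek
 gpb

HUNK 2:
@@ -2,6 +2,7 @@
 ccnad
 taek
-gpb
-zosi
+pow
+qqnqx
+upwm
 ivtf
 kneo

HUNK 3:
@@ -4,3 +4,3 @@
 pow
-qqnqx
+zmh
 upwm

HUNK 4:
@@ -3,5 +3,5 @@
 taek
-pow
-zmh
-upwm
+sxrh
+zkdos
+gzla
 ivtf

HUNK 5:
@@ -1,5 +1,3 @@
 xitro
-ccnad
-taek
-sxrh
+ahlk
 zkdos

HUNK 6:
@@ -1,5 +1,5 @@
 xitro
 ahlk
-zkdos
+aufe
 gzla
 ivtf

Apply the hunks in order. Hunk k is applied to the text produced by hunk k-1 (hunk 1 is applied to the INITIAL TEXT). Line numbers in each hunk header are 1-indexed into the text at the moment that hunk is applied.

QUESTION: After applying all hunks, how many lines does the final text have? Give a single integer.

Answer: 7

Derivation:
Hunk 1: at line 2 remove [kioev,xgk,wtc] add [taek] -> 8 lines: xitro ccnad taek gpb zosi ivtf kneo izwm
Hunk 2: at line 2 remove [gpb,zosi] add [pow,qqnqx,upwm] -> 9 lines: xitro ccnad taek pow qqnqx upwm ivtf kneo izwm
Hunk 3: at line 4 remove [qqnqx] add [zmh] -> 9 lines: xitro ccnad taek pow zmh upwm ivtf kneo izwm
Hunk 4: at line 3 remove [pow,zmh,upwm] add [sxrh,zkdos,gzla] -> 9 lines: xitro ccnad taek sxrh zkdos gzla ivtf kneo izwm
Hunk 5: at line 1 remove [ccnad,taek,sxrh] add [ahlk] -> 7 lines: xitro ahlk zkdos gzla ivtf kneo izwm
Hunk 6: at line 1 remove [zkdos] add [aufe] -> 7 lines: xitro ahlk aufe gzla ivtf kneo izwm
Final line count: 7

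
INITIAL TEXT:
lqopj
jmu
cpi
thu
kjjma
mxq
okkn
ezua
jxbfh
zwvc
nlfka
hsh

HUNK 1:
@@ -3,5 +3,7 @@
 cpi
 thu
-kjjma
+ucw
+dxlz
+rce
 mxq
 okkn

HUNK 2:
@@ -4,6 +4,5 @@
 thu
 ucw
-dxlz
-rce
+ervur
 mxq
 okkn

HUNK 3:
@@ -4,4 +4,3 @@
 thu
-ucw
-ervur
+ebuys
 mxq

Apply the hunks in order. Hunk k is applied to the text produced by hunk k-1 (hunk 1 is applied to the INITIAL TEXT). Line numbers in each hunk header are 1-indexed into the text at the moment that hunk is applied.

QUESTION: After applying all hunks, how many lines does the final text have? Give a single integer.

Hunk 1: at line 3 remove [kjjma] add [ucw,dxlz,rce] -> 14 lines: lqopj jmu cpi thu ucw dxlz rce mxq okkn ezua jxbfh zwvc nlfka hsh
Hunk 2: at line 4 remove [dxlz,rce] add [ervur] -> 13 lines: lqopj jmu cpi thu ucw ervur mxq okkn ezua jxbfh zwvc nlfka hsh
Hunk 3: at line 4 remove [ucw,ervur] add [ebuys] -> 12 lines: lqopj jmu cpi thu ebuys mxq okkn ezua jxbfh zwvc nlfka hsh
Final line count: 12

Answer: 12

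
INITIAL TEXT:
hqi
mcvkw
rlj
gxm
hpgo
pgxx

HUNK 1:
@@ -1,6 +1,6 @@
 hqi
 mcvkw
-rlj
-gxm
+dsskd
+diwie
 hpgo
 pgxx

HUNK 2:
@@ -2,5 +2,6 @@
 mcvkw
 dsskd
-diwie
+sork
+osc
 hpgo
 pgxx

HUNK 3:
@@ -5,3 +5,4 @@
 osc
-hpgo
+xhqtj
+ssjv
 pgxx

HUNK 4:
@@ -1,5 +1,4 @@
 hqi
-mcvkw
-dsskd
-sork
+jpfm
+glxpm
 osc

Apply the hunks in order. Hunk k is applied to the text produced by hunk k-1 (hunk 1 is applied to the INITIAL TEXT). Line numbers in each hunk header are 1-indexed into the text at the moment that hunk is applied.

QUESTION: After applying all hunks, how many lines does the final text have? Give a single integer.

Hunk 1: at line 1 remove [rlj,gxm] add [dsskd,diwie] -> 6 lines: hqi mcvkw dsskd diwie hpgo pgxx
Hunk 2: at line 2 remove [diwie] add [sork,osc] -> 7 lines: hqi mcvkw dsskd sork osc hpgo pgxx
Hunk 3: at line 5 remove [hpgo] add [xhqtj,ssjv] -> 8 lines: hqi mcvkw dsskd sork osc xhqtj ssjv pgxx
Hunk 4: at line 1 remove [mcvkw,dsskd,sork] add [jpfm,glxpm] -> 7 lines: hqi jpfm glxpm osc xhqtj ssjv pgxx
Final line count: 7

Answer: 7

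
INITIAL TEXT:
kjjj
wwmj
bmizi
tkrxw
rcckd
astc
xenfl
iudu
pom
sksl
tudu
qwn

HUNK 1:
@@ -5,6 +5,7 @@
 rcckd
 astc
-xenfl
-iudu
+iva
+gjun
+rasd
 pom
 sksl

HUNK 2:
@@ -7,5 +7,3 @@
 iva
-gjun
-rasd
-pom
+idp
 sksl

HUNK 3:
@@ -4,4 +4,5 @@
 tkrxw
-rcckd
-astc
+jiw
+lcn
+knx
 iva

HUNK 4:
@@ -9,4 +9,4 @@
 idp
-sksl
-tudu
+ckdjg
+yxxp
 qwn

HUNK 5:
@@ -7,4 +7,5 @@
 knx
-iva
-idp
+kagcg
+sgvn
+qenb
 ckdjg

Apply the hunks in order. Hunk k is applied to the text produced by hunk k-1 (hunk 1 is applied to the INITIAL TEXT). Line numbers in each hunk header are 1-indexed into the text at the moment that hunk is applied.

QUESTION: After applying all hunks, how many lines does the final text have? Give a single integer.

Hunk 1: at line 5 remove [xenfl,iudu] add [iva,gjun,rasd] -> 13 lines: kjjj wwmj bmizi tkrxw rcckd astc iva gjun rasd pom sksl tudu qwn
Hunk 2: at line 7 remove [gjun,rasd,pom] add [idp] -> 11 lines: kjjj wwmj bmizi tkrxw rcckd astc iva idp sksl tudu qwn
Hunk 3: at line 4 remove [rcckd,astc] add [jiw,lcn,knx] -> 12 lines: kjjj wwmj bmizi tkrxw jiw lcn knx iva idp sksl tudu qwn
Hunk 4: at line 9 remove [sksl,tudu] add [ckdjg,yxxp] -> 12 lines: kjjj wwmj bmizi tkrxw jiw lcn knx iva idp ckdjg yxxp qwn
Hunk 5: at line 7 remove [iva,idp] add [kagcg,sgvn,qenb] -> 13 lines: kjjj wwmj bmizi tkrxw jiw lcn knx kagcg sgvn qenb ckdjg yxxp qwn
Final line count: 13

Answer: 13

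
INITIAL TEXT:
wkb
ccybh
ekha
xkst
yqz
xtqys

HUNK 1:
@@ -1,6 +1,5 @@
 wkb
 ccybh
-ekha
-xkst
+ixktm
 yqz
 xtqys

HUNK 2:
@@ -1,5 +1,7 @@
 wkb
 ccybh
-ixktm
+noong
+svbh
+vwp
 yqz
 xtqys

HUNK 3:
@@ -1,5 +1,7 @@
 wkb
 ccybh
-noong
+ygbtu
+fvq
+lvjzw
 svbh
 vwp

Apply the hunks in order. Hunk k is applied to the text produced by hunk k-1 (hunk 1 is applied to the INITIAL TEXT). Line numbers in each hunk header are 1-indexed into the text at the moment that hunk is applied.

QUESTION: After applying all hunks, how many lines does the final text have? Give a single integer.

Hunk 1: at line 1 remove [ekha,xkst] add [ixktm] -> 5 lines: wkb ccybh ixktm yqz xtqys
Hunk 2: at line 1 remove [ixktm] add [noong,svbh,vwp] -> 7 lines: wkb ccybh noong svbh vwp yqz xtqys
Hunk 3: at line 1 remove [noong] add [ygbtu,fvq,lvjzw] -> 9 lines: wkb ccybh ygbtu fvq lvjzw svbh vwp yqz xtqys
Final line count: 9

Answer: 9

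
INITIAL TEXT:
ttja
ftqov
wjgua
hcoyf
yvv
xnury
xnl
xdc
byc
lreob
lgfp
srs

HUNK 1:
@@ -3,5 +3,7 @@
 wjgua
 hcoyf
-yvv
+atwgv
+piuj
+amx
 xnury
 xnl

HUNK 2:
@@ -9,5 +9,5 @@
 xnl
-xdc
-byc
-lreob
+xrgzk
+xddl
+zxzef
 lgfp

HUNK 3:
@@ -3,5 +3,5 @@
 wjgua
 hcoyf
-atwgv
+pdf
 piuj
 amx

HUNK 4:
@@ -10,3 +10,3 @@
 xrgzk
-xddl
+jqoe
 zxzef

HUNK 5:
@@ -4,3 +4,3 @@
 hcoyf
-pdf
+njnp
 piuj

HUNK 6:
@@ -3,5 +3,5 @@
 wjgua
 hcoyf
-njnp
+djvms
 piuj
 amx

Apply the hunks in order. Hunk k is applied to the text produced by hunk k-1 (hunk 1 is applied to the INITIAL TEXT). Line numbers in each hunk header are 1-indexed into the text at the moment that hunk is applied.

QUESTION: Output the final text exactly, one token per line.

Hunk 1: at line 3 remove [yvv] add [atwgv,piuj,amx] -> 14 lines: ttja ftqov wjgua hcoyf atwgv piuj amx xnury xnl xdc byc lreob lgfp srs
Hunk 2: at line 9 remove [xdc,byc,lreob] add [xrgzk,xddl,zxzef] -> 14 lines: ttja ftqov wjgua hcoyf atwgv piuj amx xnury xnl xrgzk xddl zxzef lgfp srs
Hunk 3: at line 3 remove [atwgv] add [pdf] -> 14 lines: ttja ftqov wjgua hcoyf pdf piuj amx xnury xnl xrgzk xddl zxzef lgfp srs
Hunk 4: at line 10 remove [xddl] add [jqoe] -> 14 lines: ttja ftqov wjgua hcoyf pdf piuj amx xnury xnl xrgzk jqoe zxzef lgfp srs
Hunk 5: at line 4 remove [pdf] add [njnp] -> 14 lines: ttja ftqov wjgua hcoyf njnp piuj amx xnury xnl xrgzk jqoe zxzef lgfp srs
Hunk 6: at line 3 remove [njnp] add [djvms] -> 14 lines: ttja ftqov wjgua hcoyf djvms piuj amx xnury xnl xrgzk jqoe zxzef lgfp srs

Answer: ttja
ftqov
wjgua
hcoyf
djvms
piuj
amx
xnury
xnl
xrgzk
jqoe
zxzef
lgfp
srs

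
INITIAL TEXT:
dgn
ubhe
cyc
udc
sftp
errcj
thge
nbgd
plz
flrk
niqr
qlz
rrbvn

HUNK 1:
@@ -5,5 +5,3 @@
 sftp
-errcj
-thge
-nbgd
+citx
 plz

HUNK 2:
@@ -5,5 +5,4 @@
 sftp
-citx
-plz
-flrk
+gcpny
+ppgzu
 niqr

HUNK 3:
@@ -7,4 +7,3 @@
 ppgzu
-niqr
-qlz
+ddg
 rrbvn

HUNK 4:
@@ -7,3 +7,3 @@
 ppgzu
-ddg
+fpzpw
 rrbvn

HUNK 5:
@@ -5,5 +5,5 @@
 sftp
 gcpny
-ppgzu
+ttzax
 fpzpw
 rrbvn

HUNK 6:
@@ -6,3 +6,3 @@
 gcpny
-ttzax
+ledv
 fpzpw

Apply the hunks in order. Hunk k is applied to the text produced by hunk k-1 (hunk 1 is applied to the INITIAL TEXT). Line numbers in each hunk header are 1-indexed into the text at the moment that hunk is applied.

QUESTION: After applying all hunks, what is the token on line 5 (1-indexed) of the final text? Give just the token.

Answer: sftp

Derivation:
Hunk 1: at line 5 remove [errcj,thge,nbgd] add [citx] -> 11 lines: dgn ubhe cyc udc sftp citx plz flrk niqr qlz rrbvn
Hunk 2: at line 5 remove [citx,plz,flrk] add [gcpny,ppgzu] -> 10 lines: dgn ubhe cyc udc sftp gcpny ppgzu niqr qlz rrbvn
Hunk 3: at line 7 remove [niqr,qlz] add [ddg] -> 9 lines: dgn ubhe cyc udc sftp gcpny ppgzu ddg rrbvn
Hunk 4: at line 7 remove [ddg] add [fpzpw] -> 9 lines: dgn ubhe cyc udc sftp gcpny ppgzu fpzpw rrbvn
Hunk 5: at line 5 remove [ppgzu] add [ttzax] -> 9 lines: dgn ubhe cyc udc sftp gcpny ttzax fpzpw rrbvn
Hunk 6: at line 6 remove [ttzax] add [ledv] -> 9 lines: dgn ubhe cyc udc sftp gcpny ledv fpzpw rrbvn
Final line 5: sftp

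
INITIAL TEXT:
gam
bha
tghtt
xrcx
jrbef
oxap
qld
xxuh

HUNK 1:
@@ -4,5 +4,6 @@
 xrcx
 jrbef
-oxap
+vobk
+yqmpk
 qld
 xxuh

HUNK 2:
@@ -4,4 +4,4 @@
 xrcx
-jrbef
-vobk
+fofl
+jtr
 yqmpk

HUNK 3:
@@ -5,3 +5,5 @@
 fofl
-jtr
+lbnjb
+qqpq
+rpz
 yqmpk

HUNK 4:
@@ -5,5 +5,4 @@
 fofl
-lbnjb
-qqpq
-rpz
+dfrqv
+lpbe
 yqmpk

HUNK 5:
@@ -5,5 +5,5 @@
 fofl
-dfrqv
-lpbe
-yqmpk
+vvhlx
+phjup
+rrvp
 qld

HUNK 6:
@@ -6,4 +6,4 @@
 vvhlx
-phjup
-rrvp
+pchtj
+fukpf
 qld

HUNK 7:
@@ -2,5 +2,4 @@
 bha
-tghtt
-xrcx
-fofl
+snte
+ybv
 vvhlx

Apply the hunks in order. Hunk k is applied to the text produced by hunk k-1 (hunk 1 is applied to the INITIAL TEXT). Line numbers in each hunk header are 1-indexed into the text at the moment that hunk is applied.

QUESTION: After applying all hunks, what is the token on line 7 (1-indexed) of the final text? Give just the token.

Answer: fukpf

Derivation:
Hunk 1: at line 4 remove [oxap] add [vobk,yqmpk] -> 9 lines: gam bha tghtt xrcx jrbef vobk yqmpk qld xxuh
Hunk 2: at line 4 remove [jrbef,vobk] add [fofl,jtr] -> 9 lines: gam bha tghtt xrcx fofl jtr yqmpk qld xxuh
Hunk 3: at line 5 remove [jtr] add [lbnjb,qqpq,rpz] -> 11 lines: gam bha tghtt xrcx fofl lbnjb qqpq rpz yqmpk qld xxuh
Hunk 4: at line 5 remove [lbnjb,qqpq,rpz] add [dfrqv,lpbe] -> 10 lines: gam bha tghtt xrcx fofl dfrqv lpbe yqmpk qld xxuh
Hunk 5: at line 5 remove [dfrqv,lpbe,yqmpk] add [vvhlx,phjup,rrvp] -> 10 lines: gam bha tghtt xrcx fofl vvhlx phjup rrvp qld xxuh
Hunk 6: at line 6 remove [phjup,rrvp] add [pchtj,fukpf] -> 10 lines: gam bha tghtt xrcx fofl vvhlx pchtj fukpf qld xxuh
Hunk 7: at line 2 remove [tghtt,xrcx,fofl] add [snte,ybv] -> 9 lines: gam bha snte ybv vvhlx pchtj fukpf qld xxuh
Final line 7: fukpf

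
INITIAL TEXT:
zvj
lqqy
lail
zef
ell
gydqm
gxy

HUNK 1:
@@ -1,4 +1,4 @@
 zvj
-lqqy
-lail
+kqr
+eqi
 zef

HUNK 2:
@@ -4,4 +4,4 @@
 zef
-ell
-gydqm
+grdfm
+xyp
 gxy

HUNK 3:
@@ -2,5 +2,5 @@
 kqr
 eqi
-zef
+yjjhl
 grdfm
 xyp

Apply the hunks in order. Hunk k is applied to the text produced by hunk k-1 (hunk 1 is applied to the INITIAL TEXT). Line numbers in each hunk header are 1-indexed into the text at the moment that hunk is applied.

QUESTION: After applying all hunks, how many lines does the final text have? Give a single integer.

Answer: 7

Derivation:
Hunk 1: at line 1 remove [lqqy,lail] add [kqr,eqi] -> 7 lines: zvj kqr eqi zef ell gydqm gxy
Hunk 2: at line 4 remove [ell,gydqm] add [grdfm,xyp] -> 7 lines: zvj kqr eqi zef grdfm xyp gxy
Hunk 3: at line 2 remove [zef] add [yjjhl] -> 7 lines: zvj kqr eqi yjjhl grdfm xyp gxy
Final line count: 7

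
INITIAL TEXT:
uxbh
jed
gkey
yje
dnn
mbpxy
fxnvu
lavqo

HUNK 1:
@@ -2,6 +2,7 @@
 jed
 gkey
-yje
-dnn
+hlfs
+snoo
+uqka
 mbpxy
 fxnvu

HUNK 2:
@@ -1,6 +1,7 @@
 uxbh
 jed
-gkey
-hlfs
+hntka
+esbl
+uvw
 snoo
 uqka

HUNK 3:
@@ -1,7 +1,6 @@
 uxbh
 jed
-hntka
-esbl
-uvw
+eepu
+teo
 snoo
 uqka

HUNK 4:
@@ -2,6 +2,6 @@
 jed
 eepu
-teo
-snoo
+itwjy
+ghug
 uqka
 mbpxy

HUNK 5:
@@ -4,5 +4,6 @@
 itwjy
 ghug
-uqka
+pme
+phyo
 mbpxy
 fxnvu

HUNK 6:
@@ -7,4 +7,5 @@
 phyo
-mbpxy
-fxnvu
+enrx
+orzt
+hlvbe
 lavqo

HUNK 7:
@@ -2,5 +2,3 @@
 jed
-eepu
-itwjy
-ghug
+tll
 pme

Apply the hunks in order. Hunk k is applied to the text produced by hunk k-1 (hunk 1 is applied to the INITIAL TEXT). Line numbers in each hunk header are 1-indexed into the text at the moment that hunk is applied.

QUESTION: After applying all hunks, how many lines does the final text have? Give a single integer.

Answer: 9

Derivation:
Hunk 1: at line 2 remove [yje,dnn] add [hlfs,snoo,uqka] -> 9 lines: uxbh jed gkey hlfs snoo uqka mbpxy fxnvu lavqo
Hunk 2: at line 1 remove [gkey,hlfs] add [hntka,esbl,uvw] -> 10 lines: uxbh jed hntka esbl uvw snoo uqka mbpxy fxnvu lavqo
Hunk 3: at line 1 remove [hntka,esbl,uvw] add [eepu,teo] -> 9 lines: uxbh jed eepu teo snoo uqka mbpxy fxnvu lavqo
Hunk 4: at line 2 remove [teo,snoo] add [itwjy,ghug] -> 9 lines: uxbh jed eepu itwjy ghug uqka mbpxy fxnvu lavqo
Hunk 5: at line 4 remove [uqka] add [pme,phyo] -> 10 lines: uxbh jed eepu itwjy ghug pme phyo mbpxy fxnvu lavqo
Hunk 6: at line 7 remove [mbpxy,fxnvu] add [enrx,orzt,hlvbe] -> 11 lines: uxbh jed eepu itwjy ghug pme phyo enrx orzt hlvbe lavqo
Hunk 7: at line 2 remove [eepu,itwjy,ghug] add [tll] -> 9 lines: uxbh jed tll pme phyo enrx orzt hlvbe lavqo
Final line count: 9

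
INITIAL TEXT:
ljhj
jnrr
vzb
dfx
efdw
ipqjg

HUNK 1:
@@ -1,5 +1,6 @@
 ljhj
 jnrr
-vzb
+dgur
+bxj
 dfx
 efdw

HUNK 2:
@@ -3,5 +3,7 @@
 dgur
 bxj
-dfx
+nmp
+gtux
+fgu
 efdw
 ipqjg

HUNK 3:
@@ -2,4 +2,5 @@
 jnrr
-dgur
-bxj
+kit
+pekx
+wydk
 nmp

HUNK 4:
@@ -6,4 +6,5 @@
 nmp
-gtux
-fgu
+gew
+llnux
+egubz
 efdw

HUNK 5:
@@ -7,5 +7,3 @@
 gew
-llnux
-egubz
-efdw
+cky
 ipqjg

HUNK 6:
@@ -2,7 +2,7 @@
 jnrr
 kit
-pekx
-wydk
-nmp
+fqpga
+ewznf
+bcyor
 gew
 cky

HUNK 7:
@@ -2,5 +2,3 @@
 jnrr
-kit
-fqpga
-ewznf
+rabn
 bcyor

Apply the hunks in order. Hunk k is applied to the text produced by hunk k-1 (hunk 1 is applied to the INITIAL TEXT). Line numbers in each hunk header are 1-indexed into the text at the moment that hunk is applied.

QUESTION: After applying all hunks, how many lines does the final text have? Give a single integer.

Hunk 1: at line 1 remove [vzb] add [dgur,bxj] -> 7 lines: ljhj jnrr dgur bxj dfx efdw ipqjg
Hunk 2: at line 3 remove [dfx] add [nmp,gtux,fgu] -> 9 lines: ljhj jnrr dgur bxj nmp gtux fgu efdw ipqjg
Hunk 3: at line 2 remove [dgur,bxj] add [kit,pekx,wydk] -> 10 lines: ljhj jnrr kit pekx wydk nmp gtux fgu efdw ipqjg
Hunk 4: at line 6 remove [gtux,fgu] add [gew,llnux,egubz] -> 11 lines: ljhj jnrr kit pekx wydk nmp gew llnux egubz efdw ipqjg
Hunk 5: at line 7 remove [llnux,egubz,efdw] add [cky] -> 9 lines: ljhj jnrr kit pekx wydk nmp gew cky ipqjg
Hunk 6: at line 2 remove [pekx,wydk,nmp] add [fqpga,ewznf,bcyor] -> 9 lines: ljhj jnrr kit fqpga ewznf bcyor gew cky ipqjg
Hunk 7: at line 2 remove [kit,fqpga,ewznf] add [rabn] -> 7 lines: ljhj jnrr rabn bcyor gew cky ipqjg
Final line count: 7

Answer: 7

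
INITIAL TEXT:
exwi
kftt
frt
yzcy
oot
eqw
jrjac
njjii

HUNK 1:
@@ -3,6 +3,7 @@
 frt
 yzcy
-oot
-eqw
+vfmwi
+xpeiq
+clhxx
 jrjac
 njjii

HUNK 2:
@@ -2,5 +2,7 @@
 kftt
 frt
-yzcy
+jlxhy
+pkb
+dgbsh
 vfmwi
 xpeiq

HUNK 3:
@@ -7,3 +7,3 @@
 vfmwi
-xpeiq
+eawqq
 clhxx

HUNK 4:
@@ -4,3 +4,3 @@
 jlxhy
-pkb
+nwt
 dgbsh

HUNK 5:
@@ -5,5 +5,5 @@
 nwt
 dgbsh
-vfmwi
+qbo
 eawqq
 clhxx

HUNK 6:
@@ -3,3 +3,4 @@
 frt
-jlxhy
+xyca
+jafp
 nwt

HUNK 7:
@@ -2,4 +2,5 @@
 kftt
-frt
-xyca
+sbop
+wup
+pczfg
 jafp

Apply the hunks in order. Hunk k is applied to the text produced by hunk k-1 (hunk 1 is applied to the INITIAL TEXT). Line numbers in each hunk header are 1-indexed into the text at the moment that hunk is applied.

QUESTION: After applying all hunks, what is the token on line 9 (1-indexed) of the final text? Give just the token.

Answer: qbo

Derivation:
Hunk 1: at line 3 remove [oot,eqw] add [vfmwi,xpeiq,clhxx] -> 9 lines: exwi kftt frt yzcy vfmwi xpeiq clhxx jrjac njjii
Hunk 2: at line 2 remove [yzcy] add [jlxhy,pkb,dgbsh] -> 11 lines: exwi kftt frt jlxhy pkb dgbsh vfmwi xpeiq clhxx jrjac njjii
Hunk 3: at line 7 remove [xpeiq] add [eawqq] -> 11 lines: exwi kftt frt jlxhy pkb dgbsh vfmwi eawqq clhxx jrjac njjii
Hunk 4: at line 4 remove [pkb] add [nwt] -> 11 lines: exwi kftt frt jlxhy nwt dgbsh vfmwi eawqq clhxx jrjac njjii
Hunk 5: at line 5 remove [vfmwi] add [qbo] -> 11 lines: exwi kftt frt jlxhy nwt dgbsh qbo eawqq clhxx jrjac njjii
Hunk 6: at line 3 remove [jlxhy] add [xyca,jafp] -> 12 lines: exwi kftt frt xyca jafp nwt dgbsh qbo eawqq clhxx jrjac njjii
Hunk 7: at line 2 remove [frt,xyca] add [sbop,wup,pczfg] -> 13 lines: exwi kftt sbop wup pczfg jafp nwt dgbsh qbo eawqq clhxx jrjac njjii
Final line 9: qbo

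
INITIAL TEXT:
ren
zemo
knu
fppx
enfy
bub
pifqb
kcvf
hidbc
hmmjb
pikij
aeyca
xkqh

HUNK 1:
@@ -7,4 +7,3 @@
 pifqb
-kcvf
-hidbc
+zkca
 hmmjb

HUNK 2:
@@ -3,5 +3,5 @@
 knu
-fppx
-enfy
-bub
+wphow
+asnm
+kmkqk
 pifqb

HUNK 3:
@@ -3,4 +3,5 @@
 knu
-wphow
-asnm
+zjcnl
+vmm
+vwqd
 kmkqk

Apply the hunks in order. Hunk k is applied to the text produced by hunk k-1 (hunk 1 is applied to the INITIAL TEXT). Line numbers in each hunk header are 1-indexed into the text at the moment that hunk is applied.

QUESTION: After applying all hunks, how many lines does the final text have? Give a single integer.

Hunk 1: at line 7 remove [kcvf,hidbc] add [zkca] -> 12 lines: ren zemo knu fppx enfy bub pifqb zkca hmmjb pikij aeyca xkqh
Hunk 2: at line 3 remove [fppx,enfy,bub] add [wphow,asnm,kmkqk] -> 12 lines: ren zemo knu wphow asnm kmkqk pifqb zkca hmmjb pikij aeyca xkqh
Hunk 3: at line 3 remove [wphow,asnm] add [zjcnl,vmm,vwqd] -> 13 lines: ren zemo knu zjcnl vmm vwqd kmkqk pifqb zkca hmmjb pikij aeyca xkqh
Final line count: 13

Answer: 13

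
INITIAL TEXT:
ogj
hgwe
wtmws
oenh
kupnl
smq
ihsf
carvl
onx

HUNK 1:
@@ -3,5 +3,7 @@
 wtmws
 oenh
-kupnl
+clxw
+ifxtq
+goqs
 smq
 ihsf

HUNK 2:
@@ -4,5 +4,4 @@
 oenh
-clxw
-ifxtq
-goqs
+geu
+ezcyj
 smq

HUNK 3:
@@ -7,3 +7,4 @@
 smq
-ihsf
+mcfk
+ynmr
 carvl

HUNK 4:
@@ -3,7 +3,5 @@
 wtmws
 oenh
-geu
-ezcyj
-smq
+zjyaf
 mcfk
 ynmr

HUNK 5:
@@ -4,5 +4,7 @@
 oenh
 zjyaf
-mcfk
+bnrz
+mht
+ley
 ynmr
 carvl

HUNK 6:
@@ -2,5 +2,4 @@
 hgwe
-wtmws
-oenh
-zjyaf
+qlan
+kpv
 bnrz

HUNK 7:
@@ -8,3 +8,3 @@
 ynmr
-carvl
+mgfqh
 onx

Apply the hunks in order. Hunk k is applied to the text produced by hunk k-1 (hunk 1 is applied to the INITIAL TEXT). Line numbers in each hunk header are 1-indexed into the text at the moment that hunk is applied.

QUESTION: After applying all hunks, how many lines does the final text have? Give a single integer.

Answer: 10

Derivation:
Hunk 1: at line 3 remove [kupnl] add [clxw,ifxtq,goqs] -> 11 lines: ogj hgwe wtmws oenh clxw ifxtq goqs smq ihsf carvl onx
Hunk 2: at line 4 remove [clxw,ifxtq,goqs] add [geu,ezcyj] -> 10 lines: ogj hgwe wtmws oenh geu ezcyj smq ihsf carvl onx
Hunk 3: at line 7 remove [ihsf] add [mcfk,ynmr] -> 11 lines: ogj hgwe wtmws oenh geu ezcyj smq mcfk ynmr carvl onx
Hunk 4: at line 3 remove [geu,ezcyj,smq] add [zjyaf] -> 9 lines: ogj hgwe wtmws oenh zjyaf mcfk ynmr carvl onx
Hunk 5: at line 4 remove [mcfk] add [bnrz,mht,ley] -> 11 lines: ogj hgwe wtmws oenh zjyaf bnrz mht ley ynmr carvl onx
Hunk 6: at line 2 remove [wtmws,oenh,zjyaf] add [qlan,kpv] -> 10 lines: ogj hgwe qlan kpv bnrz mht ley ynmr carvl onx
Hunk 7: at line 8 remove [carvl] add [mgfqh] -> 10 lines: ogj hgwe qlan kpv bnrz mht ley ynmr mgfqh onx
Final line count: 10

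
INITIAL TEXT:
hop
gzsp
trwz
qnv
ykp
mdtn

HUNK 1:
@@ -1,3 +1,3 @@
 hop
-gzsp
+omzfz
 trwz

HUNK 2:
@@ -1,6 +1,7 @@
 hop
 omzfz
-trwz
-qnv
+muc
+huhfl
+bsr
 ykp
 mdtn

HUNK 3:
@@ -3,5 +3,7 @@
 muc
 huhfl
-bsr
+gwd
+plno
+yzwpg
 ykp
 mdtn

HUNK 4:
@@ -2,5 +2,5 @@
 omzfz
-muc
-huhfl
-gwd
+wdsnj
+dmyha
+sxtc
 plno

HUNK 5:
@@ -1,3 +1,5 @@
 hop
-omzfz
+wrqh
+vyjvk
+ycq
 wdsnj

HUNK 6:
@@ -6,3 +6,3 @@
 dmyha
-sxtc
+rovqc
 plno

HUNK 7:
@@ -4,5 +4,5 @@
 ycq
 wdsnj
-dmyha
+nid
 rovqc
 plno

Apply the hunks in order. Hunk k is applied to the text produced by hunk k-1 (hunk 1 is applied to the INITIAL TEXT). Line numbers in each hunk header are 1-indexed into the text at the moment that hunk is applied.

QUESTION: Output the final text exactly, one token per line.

Hunk 1: at line 1 remove [gzsp] add [omzfz] -> 6 lines: hop omzfz trwz qnv ykp mdtn
Hunk 2: at line 1 remove [trwz,qnv] add [muc,huhfl,bsr] -> 7 lines: hop omzfz muc huhfl bsr ykp mdtn
Hunk 3: at line 3 remove [bsr] add [gwd,plno,yzwpg] -> 9 lines: hop omzfz muc huhfl gwd plno yzwpg ykp mdtn
Hunk 4: at line 2 remove [muc,huhfl,gwd] add [wdsnj,dmyha,sxtc] -> 9 lines: hop omzfz wdsnj dmyha sxtc plno yzwpg ykp mdtn
Hunk 5: at line 1 remove [omzfz] add [wrqh,vyjvk,ycq] -> 11 lines: hop wrqh vyjvk ycq wdsnj dmyha sxtc plno yzwpg ykp mdtn
Hunk 6: at line 6 remove [sxtc] add [rovqc] -> 11 lines: hop wrqh vyjvk ycq wdsnj dmyha rovqc plno yzwpg ykp mdtn
Hunk 7: at line 4 remove [dmyha] add [nid] -> 11 lines: hop wrqh vyjvk ycq wdsnj nid rovqc plno yzwpg ykp mdtn

Answer: hop
wrqh
vyjvk
ycq
wdsnj
nid
rovqc
plno
yzwpg
ykp
mdtn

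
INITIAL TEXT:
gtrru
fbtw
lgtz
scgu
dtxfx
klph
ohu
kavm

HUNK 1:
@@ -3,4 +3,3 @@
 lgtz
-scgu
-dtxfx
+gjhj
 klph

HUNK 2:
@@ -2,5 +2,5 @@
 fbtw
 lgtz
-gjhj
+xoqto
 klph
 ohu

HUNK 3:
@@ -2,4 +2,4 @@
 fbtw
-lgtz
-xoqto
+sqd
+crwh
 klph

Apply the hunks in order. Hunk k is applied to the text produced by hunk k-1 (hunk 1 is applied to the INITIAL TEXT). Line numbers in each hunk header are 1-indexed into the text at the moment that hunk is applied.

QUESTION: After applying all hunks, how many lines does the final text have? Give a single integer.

Hunk 1: at line 3 remove [scgu,dtxfx] add [gjhj] -> 7 lines: gtrru fbtw lgtz gjhj klph ohu kavm
Hunk 2: at line 2 remove [gjhj] add [xoqto] -> 7 lines: gtrru fbtw lgtz xoqto klph ohu kavm
Hunk 3: at line 2 remove [lgtz,xoqto] add [sqd,crwh] -> 7 lines: gtrru fbtw sqd crwh klph ohu kavm
Final line count: 7

Answer: 7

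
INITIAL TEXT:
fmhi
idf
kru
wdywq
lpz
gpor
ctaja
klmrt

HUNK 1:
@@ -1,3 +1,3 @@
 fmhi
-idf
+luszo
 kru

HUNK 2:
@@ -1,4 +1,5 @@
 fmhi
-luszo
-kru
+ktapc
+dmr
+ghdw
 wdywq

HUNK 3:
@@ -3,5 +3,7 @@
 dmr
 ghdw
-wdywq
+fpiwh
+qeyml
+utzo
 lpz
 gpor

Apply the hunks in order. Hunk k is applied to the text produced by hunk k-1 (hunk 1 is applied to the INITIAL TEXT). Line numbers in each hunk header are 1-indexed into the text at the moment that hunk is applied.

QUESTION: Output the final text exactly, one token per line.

Hunk 1: at line 1 remove [idf] add [luszo] -> 8 lines: fmhi luszo kru wdywq lpz gpor ctaja klmrt
Hunk 2: at line 1 remove [luszo,kru] add [ktapc,dmr,ghdw] -> 9 lines: fmhi ktapc dmr ghdw wdywq lpz gpor ctaja klmrt
Hunk 3: at line 3 remove [wdywq] add [fpiwh,qeyml,utzo] -> 11 lines: fmhi ktapc dmr ghdw fpiwh qeyml utzo lpz gpor ctaja klmrt

Answer: fmhi
ktapc
dmr
ghdw
fpiwh
qeyml
utzo
lpz
gpor
ctaja
klmrt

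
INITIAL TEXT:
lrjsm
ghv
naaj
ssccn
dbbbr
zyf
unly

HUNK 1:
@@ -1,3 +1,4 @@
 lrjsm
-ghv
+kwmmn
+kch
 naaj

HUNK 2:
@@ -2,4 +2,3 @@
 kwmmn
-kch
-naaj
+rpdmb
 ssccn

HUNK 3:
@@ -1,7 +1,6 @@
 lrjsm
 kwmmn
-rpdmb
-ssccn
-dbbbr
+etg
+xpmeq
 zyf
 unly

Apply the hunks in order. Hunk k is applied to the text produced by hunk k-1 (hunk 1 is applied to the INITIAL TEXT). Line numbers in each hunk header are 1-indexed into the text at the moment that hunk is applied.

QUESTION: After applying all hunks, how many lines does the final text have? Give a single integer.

Answer: 6

Derivation:
Hunk 1: at line 1 remove [ghv] add [kwmmn,kch] -> 8 lines: lrjsm kwmmn kch naaj ssccn dbbbr zyf unly
Hunk 2: at line 2 remove [kch,naaj] add [rpdmb] -> 7 lines: lrjsm kwmmn rpdmb ssccn dbbbr zyf unly
Hunk 3: at line 1 remove [rpdmb,ssccn,dbbbr] add [etg,xpmeq] -> 6 lines: lrjsm kwmmn etg xpmeq zyf unly
Final line count: 6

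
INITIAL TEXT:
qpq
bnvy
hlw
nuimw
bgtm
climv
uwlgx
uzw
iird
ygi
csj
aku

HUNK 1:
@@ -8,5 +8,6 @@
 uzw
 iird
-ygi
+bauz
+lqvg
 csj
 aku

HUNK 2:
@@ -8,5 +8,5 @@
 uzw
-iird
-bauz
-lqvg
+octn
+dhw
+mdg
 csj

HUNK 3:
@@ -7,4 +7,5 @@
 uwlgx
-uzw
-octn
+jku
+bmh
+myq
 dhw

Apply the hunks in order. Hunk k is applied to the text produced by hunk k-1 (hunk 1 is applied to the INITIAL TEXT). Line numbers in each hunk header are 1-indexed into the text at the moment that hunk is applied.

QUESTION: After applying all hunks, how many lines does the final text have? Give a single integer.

Hunk 1: at line 8 remove [ygi] add [bauz,lqvg] -> 13 lines: qpq bnvy hlw nuimw bgtm climv uwlgx uzw iird bauz lqvg csj aku
Hunk 2: at line 8 remove [iird,bauz,lqvg] add [octn,dhw,mdg] -> 13 lines: qpq bnvy hlw nuimw bgtm climv uwlgx uzw octn dhw mdg csj aku
Hunk 3: at line 7 remove [uzw,octn] add [jku,bmh,myq] -> 14 lines: qpq bnvy hlw nuimw bgtm climv uwlgx jku bmh myq dhw mdg csj aku
Final line count: 14

Answer: 14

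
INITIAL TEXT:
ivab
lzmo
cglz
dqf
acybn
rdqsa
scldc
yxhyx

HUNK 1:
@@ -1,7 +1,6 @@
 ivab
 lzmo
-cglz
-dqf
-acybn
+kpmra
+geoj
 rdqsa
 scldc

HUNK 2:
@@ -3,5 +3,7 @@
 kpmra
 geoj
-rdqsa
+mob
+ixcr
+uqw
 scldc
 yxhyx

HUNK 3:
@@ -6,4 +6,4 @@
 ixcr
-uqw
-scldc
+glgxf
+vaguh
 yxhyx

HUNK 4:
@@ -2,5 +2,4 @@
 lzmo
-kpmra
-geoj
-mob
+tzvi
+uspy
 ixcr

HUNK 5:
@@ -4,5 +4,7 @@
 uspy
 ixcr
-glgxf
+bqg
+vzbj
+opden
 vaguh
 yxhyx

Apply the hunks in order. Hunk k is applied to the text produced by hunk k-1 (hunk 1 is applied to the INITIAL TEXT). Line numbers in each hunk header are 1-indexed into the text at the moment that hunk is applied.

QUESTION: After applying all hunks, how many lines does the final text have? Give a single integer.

Hunk 1: at line 1 remove [cglz,dqf,acybn] add [kpmra,geoj] -> 7 lines: ivab lzmo kpmra geoj rdqsa scldc yxhyx
Hunk 2: at line 3 remove [rdqsa] add [mob,ixcr,uqw] -> 9 lines: ivab lzmo kpmra geoj mob ixcr uqw scldc yxhyx
Hunk 3: at line 6 remove [uqw,scldc] add [glgxf,vaguh] -> 9 lines: ivab lzmo kpmra geoj mob ixcr glgxf vaguh yxhyx
Hunk 4: at line 2 remove [kpmra,geoj,mob] add [tzvi,uspy] -> 8 lines: ivab lzmo tzvi uspy ixcr glgxf vaguh yxhyx
Hunk 5: at line 4 remove [glgxf] add [bqg,vzbj,opden] -> 10 lines: ivab lzmo tzvi uspy ixcr bqg vzbj opden vaguh yxhyx
Final line count: 10

Answer: 10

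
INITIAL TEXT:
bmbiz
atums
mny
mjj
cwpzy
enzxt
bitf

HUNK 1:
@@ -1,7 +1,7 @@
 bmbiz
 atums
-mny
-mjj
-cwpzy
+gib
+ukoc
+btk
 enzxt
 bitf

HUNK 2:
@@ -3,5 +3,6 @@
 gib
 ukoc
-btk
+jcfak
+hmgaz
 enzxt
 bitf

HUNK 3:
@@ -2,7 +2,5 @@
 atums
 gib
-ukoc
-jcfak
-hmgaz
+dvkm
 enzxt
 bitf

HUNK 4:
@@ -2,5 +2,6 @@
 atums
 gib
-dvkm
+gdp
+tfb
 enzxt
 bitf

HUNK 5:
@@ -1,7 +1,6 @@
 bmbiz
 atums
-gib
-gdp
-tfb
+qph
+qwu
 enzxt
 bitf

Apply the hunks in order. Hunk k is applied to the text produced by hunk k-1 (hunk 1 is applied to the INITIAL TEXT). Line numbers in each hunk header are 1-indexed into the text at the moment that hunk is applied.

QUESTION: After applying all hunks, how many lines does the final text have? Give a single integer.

Answer: 6

Derivation:
Hunk 1: at line 1 remove [mny,mjj,cwpzy] add [gib,ukoc,btk] -> 7 lines: bmbiz atums gib ukoc btk enzxt bitf
Hunk 2: at line 3 remove [btk] add [jcfak,hmgaz] -> 8 lines: bmbiz atums gib ukoc jcfak hmgaz enzxt bitf
Hunk 3: at line 2 remove [ukoc,jcfak,hmgaz] add [dvkm] -> 6 lines: bmbiz atums gib dvkm enzxt bitf
Hunk 4: at line 2 remove [dvkm] add [gdp,tfb] -> 7 lines: bmbiz atums gib gdp tfb enzxt bitf
Hunk 5: at line 1 remove [gib,gdp,tfb] add [qph,qwu] -> 6 lines: bmbiz atums qph qwu enzxt bitf
Final line count: 6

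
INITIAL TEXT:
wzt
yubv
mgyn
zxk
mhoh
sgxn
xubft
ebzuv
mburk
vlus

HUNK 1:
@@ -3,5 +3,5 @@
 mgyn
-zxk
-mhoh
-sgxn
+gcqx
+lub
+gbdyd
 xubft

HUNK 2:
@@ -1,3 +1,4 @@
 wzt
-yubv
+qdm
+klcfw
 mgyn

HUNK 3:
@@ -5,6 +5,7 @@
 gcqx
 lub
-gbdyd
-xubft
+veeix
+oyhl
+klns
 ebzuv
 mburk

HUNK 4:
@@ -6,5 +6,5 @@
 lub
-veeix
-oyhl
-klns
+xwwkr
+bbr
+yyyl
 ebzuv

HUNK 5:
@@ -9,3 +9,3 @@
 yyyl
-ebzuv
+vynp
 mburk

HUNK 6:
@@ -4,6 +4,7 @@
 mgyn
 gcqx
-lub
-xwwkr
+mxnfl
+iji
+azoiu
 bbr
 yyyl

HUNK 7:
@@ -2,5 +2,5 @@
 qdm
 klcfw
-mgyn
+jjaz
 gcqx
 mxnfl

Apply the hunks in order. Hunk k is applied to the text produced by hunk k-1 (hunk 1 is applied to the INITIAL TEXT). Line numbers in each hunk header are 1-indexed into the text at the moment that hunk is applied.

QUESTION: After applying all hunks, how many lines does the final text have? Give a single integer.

Hunk 1: at line 3 remove [zxk,mhoh,sgxn] add [gcqx,lub,gbdyd] -> 10 lines: wzt yubv mgyn gcqx lub gbdyd xubft ebzuv mburk vlus
Hunk 2: at line 1 remove [yubv] add [qdm,klcfw] -> 11 lines: wzt qdm klcfw mgyn gcqx lub gbdyd xubft ebzuv mburk vlus
Hunk 3: at line 5 remove [gbdyd,xubft] add [veeix,oyhl,klns] -> 12 lines: wzt qdm klcfw mgyn gcqx lub veeix oyhl klns ebzuv mburk vlus
Hunk 4: at line 6 remove [veeix,oyhl,klns] add [xwwkr,bbr,yyyl] -> 12 lines: wzt qdm klcfw mgyn gcqx lub xwwkr bbr yyyl ebzuv mburk vlus
Hunk 5: at line 9 remove [ebzuv] add [vynp] -> 12 lines: wzt qdm klcfw mgyn gcqx lub xwwkr bbr yyyl vynp mburk vlus
Hunk 6: at line 4 remove [lub,xwwkr] add [mxnfl,iji,azoiu] -> 13 lines: wzt qdm klcfw mgyn gcqx mxnfl iji azoiu bbr yyyl vynp mburk vlus
Hunk 7: at line 2 remove [mgyn] add [jjaz] -> 13 lines: wzt qdm klcfw jjaz gcqx mxnfl iji azoiu bbr yyyl vynp mburk vlus
Final line count: 13

Answer: 13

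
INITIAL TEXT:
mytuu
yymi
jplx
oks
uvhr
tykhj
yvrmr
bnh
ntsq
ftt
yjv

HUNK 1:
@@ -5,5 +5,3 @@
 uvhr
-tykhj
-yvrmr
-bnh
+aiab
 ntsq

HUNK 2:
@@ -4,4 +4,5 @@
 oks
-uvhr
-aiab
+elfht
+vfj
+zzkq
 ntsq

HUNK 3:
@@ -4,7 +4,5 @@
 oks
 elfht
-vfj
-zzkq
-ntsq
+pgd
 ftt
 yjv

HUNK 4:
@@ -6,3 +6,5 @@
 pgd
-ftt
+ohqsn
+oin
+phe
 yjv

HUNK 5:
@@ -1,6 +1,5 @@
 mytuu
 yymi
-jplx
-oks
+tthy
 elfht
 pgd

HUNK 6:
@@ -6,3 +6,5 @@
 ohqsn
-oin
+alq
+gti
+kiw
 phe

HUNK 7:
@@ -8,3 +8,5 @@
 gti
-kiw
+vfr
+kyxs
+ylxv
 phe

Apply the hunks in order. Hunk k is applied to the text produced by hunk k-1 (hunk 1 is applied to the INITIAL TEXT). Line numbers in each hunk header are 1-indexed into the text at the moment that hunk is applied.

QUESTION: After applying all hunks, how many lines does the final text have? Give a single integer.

Hunk 1: at line 5 remove [tykhj,yvrmr,bnh] add [aiab] -> 9 lines: mytuu yymi jplx oks uvhr aiab ntsq ftt yjv
Hunk 2: at line 4 remove [uvhr,aiab] add [elfht,vfj,zzkq] -> 10 lines: mytuu yymi jplx oks elfht vfj zzkq ntsq ftt yjv
Hunk 3: at line 4 remove [vfj,zzkq,ntsq] add [pgd] -> 8 lines: mytuu yymi jplx oks elfht pgd ftt yjv
Hunk 4: at line 6 remove [ftt] add [ohqsn,oin,phe] -> 10 lines: mytuu yymi jplx oks elfht pgd ohqsn oin phe yjv
Hunk 5: at line 1 remove [jplx,oks] add [tthy] -> 9 lines: mytuu yymi tthy elfht pgd ohqsn oin phe yjv
Hunk 6: at line 6 remove [oin] add [alq,gti,kiw] -> 11 lines: mytuu yymi tthy elfht pgd ohqsn alq gti kiw phe yjv
Hunk 7: at line 8 remove [kiw] add [vfr,kyxs,ylxv] -> 13 lines: mytuu yymi tthy elfht pgd ohqsn alq gti vfr kyxs ylxv phe yjv
Final line count: 13

Answer: 13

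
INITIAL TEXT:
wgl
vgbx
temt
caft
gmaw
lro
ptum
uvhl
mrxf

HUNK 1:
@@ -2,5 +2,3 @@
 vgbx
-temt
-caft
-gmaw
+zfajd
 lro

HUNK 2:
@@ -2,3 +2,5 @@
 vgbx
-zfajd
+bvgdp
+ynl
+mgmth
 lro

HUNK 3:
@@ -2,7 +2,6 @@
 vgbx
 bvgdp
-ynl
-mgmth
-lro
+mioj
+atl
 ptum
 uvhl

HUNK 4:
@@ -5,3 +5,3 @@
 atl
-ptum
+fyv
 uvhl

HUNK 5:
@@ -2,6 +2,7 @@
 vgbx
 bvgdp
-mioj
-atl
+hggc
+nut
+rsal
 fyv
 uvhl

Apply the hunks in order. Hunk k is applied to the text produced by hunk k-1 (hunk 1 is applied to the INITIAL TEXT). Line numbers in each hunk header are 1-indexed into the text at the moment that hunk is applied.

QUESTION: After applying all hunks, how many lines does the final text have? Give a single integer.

Answer: 9

Derivation:
Hunk 1: at line 2 remove [temt,caft,gmaw] add [zfajd] -> 7 lines: wgl vgbx zfajd lro ptum uvhl mrxf
Hunk 2: at line 2 remove [zfajd] add [bvgdp,ynl,mgmth] -> 9 lines: wgl vgbx bvgdp ynl mgmth lro ptum uvhl mrxf
Hunk 3: at line 2 remove [ynl,mgmth,lro] add [mioj,atl] -> 8 lines: wgl vgbx bvgdp mioj atl ptum uvhl mrxf
Hunk 4: at line 5 remove [ptum] add [fyv] -> 8 lines: wgl vgbx bvgdp mioj atl fyv uvhl mrxf
Hunk 5: at line 2 remove [mioj,atl] add [hggc,nut,rsal] -> 9 lines: wgl vgbx bvgdp hggc nut rsal fyv uvhl mrxf
Final line count: 9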